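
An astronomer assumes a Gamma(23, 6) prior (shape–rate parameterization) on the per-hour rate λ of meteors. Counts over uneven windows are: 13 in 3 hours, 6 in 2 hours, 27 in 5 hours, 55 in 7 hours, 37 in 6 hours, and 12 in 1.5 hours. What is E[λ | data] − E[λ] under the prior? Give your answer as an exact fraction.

Total count: 13 + 6 + 27 + 55 + 37 + 12 = 150.
Total exposure: 3 + 2 + 5 + 7 + 6 + 1.5 = 24.5 hours.
Conjugate update: add total count to the shape and total exposure to the rate, giving Gamma(173, 61/2).
Posterior mean = 173/(61/2) = 346/61; prior mean = 23/6 = 23/6. Difference = 346/61 − 23/6 = 673/366.

673/366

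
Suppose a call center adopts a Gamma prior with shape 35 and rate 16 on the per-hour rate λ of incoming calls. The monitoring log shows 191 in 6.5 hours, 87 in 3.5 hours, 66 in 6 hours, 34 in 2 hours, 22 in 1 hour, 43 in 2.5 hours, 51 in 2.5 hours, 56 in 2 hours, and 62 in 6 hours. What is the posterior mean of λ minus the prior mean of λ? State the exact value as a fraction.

271/24

Total count: 191 + 87 + 66 + 34 + 22 + 43 + 51 + 56 + 62 = 612.
Total exposure: 6.5 + 3.5 + 6 + 2 + 1 + 2.5 + 2.5 + 2 + 6 = 32 hours.
By Gamma–Poisson conjugacy, the posterior is Gamma(α + Σx, β + Σt) = Gamma(35 + 612, 16 + 32) = Gamma(647, 48).
Posterior mean = 647/48 = 647/48; prior mean = 35/16 = 35/16. Difference = 647/48 − 35/16 = 271/24.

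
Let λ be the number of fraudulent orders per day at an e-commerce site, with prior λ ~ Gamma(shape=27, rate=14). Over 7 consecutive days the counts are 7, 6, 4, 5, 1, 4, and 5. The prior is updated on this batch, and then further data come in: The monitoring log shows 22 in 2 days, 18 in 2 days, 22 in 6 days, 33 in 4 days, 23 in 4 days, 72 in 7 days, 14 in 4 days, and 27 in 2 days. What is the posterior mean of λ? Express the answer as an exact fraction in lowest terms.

Total count: 7 + 6 + 4 + 5 + 1 + 4 + 5 = 32.
Total exposure: 7 days.
After the first batch: Gamma(27 + 32, 14 + 7) = Gamma(59, 21).
Total count: 22 + 18 + 22 + 33 + 23 + 72 + 14 + 27 = 231.
Total exposure: 2 + 2 + 6 + 4 + 4 + 7 + 4 + 2 = 31 days.
After the second batch: Gamma(59 + 231, 21 + 31) = Gamma(290, 52).
Posterior mean = α'/β' = 290/52 = 145/26.

145/26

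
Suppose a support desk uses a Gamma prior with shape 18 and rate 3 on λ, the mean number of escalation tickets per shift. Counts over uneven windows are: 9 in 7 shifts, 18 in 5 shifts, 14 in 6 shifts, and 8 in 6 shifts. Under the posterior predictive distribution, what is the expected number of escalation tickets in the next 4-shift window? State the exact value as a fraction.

Total count: 9 + 18 + 14 + 8 = 49.
Total exposure: 7 + 5 + 6 + 6 = 24 shifts.
Posterior: α' = 18 + 49 = 67, β' = 3 + 24 = 27.
Predictive mean over a 4-shift window = T·E[λ|data] = 4·67/27 = 268/27.

268/27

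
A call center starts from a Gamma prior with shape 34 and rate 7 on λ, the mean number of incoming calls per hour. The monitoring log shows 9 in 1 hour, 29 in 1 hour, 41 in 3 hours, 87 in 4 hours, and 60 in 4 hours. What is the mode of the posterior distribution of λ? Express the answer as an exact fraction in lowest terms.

259/20

Total count: 9 + 29 + 41 + 87 + 60 = 226.
Total exposure: 1 + 1 + 3 + 4 + 4 = 13 hours.
Gamma(α, β) with Poisson data over total exposure Σt gives posterior Gamma(α+Σx, β+Σt) = Gamma(260, 20).
Posterior mode = (α'−1)/β' = 259/20.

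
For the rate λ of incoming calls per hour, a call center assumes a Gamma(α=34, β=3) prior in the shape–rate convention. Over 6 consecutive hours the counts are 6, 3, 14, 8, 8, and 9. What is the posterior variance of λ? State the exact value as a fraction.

Total count: 6 + 3 + 14 + 8 + 8 + 9 = 48.
Total exposure: 6 hours.
The Gamma prior is conjugate for the Poisson rate, so λ | data ~ Gamma(34+48, 3+6) = Gamma(82, 9).
Posterior variance = α'/β'² = 82/81.

82/81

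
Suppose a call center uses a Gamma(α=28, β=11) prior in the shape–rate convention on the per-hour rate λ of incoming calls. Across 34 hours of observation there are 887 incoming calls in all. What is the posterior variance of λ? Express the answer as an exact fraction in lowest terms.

61/135

Total count 887 over total exposure 34 hours.
Gamma(α, β) with Poisson data over total exposure Σt gives posterior Gamma(α+Σx, β+Σt) = Gamma(915, 45).
Posterior variance = α'/β'² = 915/2025 = 61/135.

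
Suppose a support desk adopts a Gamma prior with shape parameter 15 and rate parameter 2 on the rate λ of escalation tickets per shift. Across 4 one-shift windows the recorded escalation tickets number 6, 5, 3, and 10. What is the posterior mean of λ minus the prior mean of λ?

-1

Total count: 6 + 5 + 3 + 10 = 24.
Total exposure: 4 shifts.
By Gamma–Poisson conjugacy, the posterior is Gamma(α + Σx, β + Σt) = Gamma(15 + 24, 2 + 4) = Gamma(39, 6).
Posterior mean = 39/6 = 13/2; prior mean = 15/2 = 15/2. Difference = 13/2 − 15/2 = -1.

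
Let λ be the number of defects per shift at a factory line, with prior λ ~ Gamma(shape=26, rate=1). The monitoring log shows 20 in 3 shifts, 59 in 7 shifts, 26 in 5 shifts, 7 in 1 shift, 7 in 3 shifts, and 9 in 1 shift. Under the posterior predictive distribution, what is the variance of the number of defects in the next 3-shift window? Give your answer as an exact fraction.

Total count: 20 + 59 + 26 + 7 + 7 + 9 = 128.
Total exposure: 3 + 7 + 5 + 1 + 3 + 1 = 20 shifts.
Conjugate update: add total count to the shape and total exposure to the rate, giving Gamma(154, 21).
The posterior predictive for a window of length T is Negative Binomial with variance T·α'·(β'+T)/β'² = 3·154·24/441 = 176/7.

176/7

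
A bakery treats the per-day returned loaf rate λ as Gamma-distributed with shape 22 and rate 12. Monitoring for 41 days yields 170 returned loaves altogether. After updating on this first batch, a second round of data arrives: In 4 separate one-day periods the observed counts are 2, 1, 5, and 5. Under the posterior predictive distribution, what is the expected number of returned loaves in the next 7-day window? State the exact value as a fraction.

1435/57

Total count 170 over total exposure 41 days.
After the first batch: Gamma(22 + 170, 12 + 41) = Gamma(192, 53).
Total count: 2 + 1 + 5 + 5 = 13.
Total exposure: 4 days.
After the second batch: Gamma(192 + 13, 53 + 4) = Gamma(205, 57).
Predictive mean over a 7-day window = T·E[λ|data] = 7·205/57 = 1435/57.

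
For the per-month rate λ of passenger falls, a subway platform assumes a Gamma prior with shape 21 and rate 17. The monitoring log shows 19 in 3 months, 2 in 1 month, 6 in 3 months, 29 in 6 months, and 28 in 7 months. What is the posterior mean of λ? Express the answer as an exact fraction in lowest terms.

105/37

Total count: 19 + 2 + 6 + 29 + 28 = 84.
Total exposure: 3 + 1 + 3 + 6 + 7 = 20 months.
Posterior: α' = 21 + 84 = 105, β' = 17 + 20 = 37.
Posterior mean = α'/β' = 105/37.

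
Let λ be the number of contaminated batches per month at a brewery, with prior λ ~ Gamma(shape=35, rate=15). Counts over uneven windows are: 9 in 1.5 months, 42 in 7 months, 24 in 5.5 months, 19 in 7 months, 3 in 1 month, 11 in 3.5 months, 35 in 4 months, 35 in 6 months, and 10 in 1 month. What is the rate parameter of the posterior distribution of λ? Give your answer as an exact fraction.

103/2

Total count: 9 + 42 + 24 + 19 + 3 + 11 + 35 + 35 + 10 = 188.
Total exposure: 1.5 + 7 + 5.5 + 7 + 1 + 3.5 + 4 + 6 + 1 = 36.5 months.
Posterior: α' = 35 + 188 = 223, β' = 15 + 36.5 = 103/2.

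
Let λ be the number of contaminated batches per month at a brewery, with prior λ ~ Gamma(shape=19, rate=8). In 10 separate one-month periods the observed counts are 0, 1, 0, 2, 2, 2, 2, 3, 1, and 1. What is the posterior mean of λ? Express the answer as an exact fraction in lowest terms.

Total count: 0 + 1 + 0 + 2 + 2 + 2 + 2 + 3 + 1 + 1 = 14.
Total exposure: 10 months.
By Gamma–Poisson conjugacy, the posterior is Gamma(α + Σx, β + Σt) = Gamma(19 + 14, 8 + 10) = Gamma(33, 18).
Posterior mean = α'/β' = 33/18 = 11/6.

11/6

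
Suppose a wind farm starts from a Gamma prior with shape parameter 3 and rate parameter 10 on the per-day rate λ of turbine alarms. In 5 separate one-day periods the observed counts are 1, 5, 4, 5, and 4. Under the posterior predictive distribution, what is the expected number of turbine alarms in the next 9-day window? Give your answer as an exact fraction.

Total count: 1 + 5 + 4 + 5 + 4 = 19.
Total exposure: 5 days.
Conjugate update: add total count to the shape and total exposure to the rate, giving Gamma(22, 15).
Predictive mean over a 9-day window = T·E[λ|data] = 9·22/15 = 66/5.

66/5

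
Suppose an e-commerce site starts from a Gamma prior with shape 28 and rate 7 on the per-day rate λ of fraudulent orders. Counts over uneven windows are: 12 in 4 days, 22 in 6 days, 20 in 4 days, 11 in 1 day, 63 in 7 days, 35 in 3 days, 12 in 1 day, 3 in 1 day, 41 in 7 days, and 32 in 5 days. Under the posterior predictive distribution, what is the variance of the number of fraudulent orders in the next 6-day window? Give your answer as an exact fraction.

21762/529

Total count: 12 + 22 + 20 + 11 + 63 + 35 + 12 + 3 + 41 + 32 = 251.
Total exposure: 4 + 6 + 4 + 1 + 7 + 3 + 1 + 1 + 7 + 5 = 39 days.
Gamma(α, β) with Poisson data over total exposure Σt gives posterior Gamma(α+Σx, β+Σt) = Gamma(279, 46).
The posterior predictive for a window of length T is Negative Binomial with variance T·α'·(β'+T)/β'² = 6·279·52/2116 = 21762/529.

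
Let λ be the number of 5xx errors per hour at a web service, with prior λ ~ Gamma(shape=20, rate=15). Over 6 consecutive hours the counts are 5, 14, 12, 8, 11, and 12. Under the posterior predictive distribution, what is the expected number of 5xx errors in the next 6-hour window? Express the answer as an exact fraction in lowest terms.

164/7

Total count: 5 + 14 + 12 + 8 + 11 + 12 = 62.
Total exposure: 6 hours.
Posterior: α' = 20 + 62 = 82, β' = 15 + 6 = 21.
Predictive mean over a 6-hour window = T·E[λ|data] = 6·82/21 = 164/7.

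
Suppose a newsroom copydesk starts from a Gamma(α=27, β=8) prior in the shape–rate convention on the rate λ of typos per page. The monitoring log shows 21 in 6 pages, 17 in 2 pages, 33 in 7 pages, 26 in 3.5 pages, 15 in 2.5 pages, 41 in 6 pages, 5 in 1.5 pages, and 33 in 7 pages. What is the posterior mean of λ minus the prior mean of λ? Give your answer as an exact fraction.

1139/696

Total count: 21 + 17 + 33 + 26 + 15 + 41 + 5 + 33 = 191.
Total exposure: 6 + 2 + 7 + 3.5 + 2.5 + 6 + 1.5 + 7 = 35.5 pages.
By Gamma–Poisson conjugacy, the posterior is Gamma(α + Σx, β + Σt) = Gamma(27 + 191, 8 + 35.5) = Gamma(218, 87/2).
Posterior mean = 218/(87/2) = 436/87; prior mean = 27/8 = 27/8. Difference = 436/87 − 27/8 = 1139/696.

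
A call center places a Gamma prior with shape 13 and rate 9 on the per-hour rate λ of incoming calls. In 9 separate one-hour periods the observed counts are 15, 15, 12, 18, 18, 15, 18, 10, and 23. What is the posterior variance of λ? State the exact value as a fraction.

157/324

Total count: 15 + 15 + 12 + 18 + 18 + 15 + 18 + 10 + 23 = 144.
Total exposure: 9 hours.
By Gamma–Poisson conjugacy, the posterior is Gamma(α + Σx, β + Σt) = Gamma(13 + 144, 9 + 9) = Gamma(157, 18).
Posterior variance = α'/β'² = 157/324.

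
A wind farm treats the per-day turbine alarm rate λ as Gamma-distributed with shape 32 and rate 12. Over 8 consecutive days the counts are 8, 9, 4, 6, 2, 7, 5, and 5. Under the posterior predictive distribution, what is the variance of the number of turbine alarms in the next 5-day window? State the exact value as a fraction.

Total count: 8 + 9 + 4 + 6 + 2 + 7 + 5 + 5 = 46.
Total exposure: 8 days.
The Gamma prior is conjugate for the Poisson rate, so λ | data ~ Gamma(32+46, 12+8) = Gamma(78, 20).
The posterior predictive for a window of length T is Negative Binomial with variance T·α'·(β'+T)/β'² = 5·78·25/400 = 195/8.

195/8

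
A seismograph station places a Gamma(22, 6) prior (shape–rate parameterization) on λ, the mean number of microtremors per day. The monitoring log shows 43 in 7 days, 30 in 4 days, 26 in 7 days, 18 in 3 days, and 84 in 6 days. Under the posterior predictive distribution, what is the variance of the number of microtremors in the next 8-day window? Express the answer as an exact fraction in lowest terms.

73144/1089

Total count: 43 + 30 + 26 + 18 + 84 = 201.
Total exposure: 7 + 4 + 7 + 3 + 6 = 27 days.
Conjugate update: add total count to the shape and total exposure to the rate, giving Gamma(223, 33).
The posterior predictive for a window of length T is Negative Binomial with variance T·α'·(β'+T)/β'² = 8·223·41/1089 = 73144/1089.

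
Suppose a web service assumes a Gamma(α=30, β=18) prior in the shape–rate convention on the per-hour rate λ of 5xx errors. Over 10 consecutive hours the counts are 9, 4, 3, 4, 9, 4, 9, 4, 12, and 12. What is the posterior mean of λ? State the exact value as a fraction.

25/7

Total count: 9 + 4 + 3 + 4 + 9 + 4 + 9 + 4 + 12 + 12 = 70.
Total exposure: 10 hours.
By Gamma–Poisson conjugacy, the posterior is Gamma(α + Σx, β + Σt) = Gamma(30 + 70, 18 + 10) = Gamma(100, 28).
Posterior mean = α'/β' = 100/28 = 25/7.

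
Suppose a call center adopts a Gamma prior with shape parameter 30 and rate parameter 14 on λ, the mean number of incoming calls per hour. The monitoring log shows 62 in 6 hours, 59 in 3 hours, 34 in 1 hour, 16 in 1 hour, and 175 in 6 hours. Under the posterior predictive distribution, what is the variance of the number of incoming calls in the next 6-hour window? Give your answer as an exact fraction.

83472/961

Total count: 62 + 59 + 34 + 16 + 175 = 346.
Total exposure: 6 + 3 + 1 + 1 + 6 = 17 hours.
The Gamma prior is conjugate for the Poisson rate, so λ | data ~ Gamma(30+346, 14+17) = Gamma(376, 31).
The posterior predictive for a window of length T is Negative Binomial with variance T·α'·(β'+T)/β'² = 6·376·37/961 = 83472/961.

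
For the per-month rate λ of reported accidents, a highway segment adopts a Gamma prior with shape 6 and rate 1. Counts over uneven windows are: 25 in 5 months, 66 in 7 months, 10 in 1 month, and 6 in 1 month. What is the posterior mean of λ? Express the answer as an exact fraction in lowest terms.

113/15

Total count: 25 + 66 + 10 + 6 = 107.
Total exposure: 5 + 7 + 1 + 1 = 14 months.
Conjugate update: add total count to the shape and total exposure to the rate, giving Gamma(113, 15).
Posterior mean = α'/β' = 113/15.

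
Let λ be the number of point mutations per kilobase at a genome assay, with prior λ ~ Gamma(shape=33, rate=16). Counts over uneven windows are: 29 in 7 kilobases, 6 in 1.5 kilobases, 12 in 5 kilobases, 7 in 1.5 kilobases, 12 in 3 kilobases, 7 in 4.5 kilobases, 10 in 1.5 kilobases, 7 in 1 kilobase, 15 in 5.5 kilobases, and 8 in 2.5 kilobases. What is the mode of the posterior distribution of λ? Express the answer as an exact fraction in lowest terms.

Total count: 29 + 6 + 12 + 7 + 12 + 7 + 10 + 7 + 15 + 8 = 113.
Total exposure: 7 + 1.5 + 5 + 1.5 + 3 + 4.5 + 1.5 + 1 + 5.5 + 2.5 = 33 kilobases.
Gamma(α, β) with Poisson data over total exposure Σt gives posterior Gamma(α+Σx, β+Σt) = Gamma(146, 49).
Posterior mode = (α'−1)/β' = 145/49.

145/49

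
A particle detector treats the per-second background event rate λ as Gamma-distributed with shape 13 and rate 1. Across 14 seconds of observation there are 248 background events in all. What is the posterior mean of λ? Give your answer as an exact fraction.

Total count 248 over total exposure 14 seconds.
Conjugate update: add total count to the shape and total exposure to the rate, giving Gamma(261, 15).
Posterior mean = α'/β' = 261/15 = 87/5.

87/5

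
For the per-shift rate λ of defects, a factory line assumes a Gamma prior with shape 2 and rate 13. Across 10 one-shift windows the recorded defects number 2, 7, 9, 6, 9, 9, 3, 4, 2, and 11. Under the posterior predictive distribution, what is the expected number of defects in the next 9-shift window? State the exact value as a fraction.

576/23

Total count: 2 + 7 + 9 + 6 + 9 + 9 + 3 + 4 + 2 + 11 = 62.
Total exposure: 10 shifts.
Gamma(α, β) with Poisson data over total exposure Σt gives posterior Gamma(α+Σx, β+Σt) = Gamma(64, 23).
Predictive mean over a 9-shift window = T·E[λ|data] = 9·64/23 = 576/23.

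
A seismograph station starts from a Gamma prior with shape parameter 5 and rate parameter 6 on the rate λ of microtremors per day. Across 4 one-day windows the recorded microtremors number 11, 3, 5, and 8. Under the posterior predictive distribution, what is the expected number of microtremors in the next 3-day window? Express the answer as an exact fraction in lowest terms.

Total count: 11 + 3 + 5 + 8 = 27.
Total exposure: 4 days.
Gamma(α, β) with Poisson data over total exposure Σt gives posterior Gamma(α+Σx, β+Σt) = Gamma(32, 10).
Predictive mean over a 3-day window = T·E[λ|data] = 3·32/10 = 48/5.

48/5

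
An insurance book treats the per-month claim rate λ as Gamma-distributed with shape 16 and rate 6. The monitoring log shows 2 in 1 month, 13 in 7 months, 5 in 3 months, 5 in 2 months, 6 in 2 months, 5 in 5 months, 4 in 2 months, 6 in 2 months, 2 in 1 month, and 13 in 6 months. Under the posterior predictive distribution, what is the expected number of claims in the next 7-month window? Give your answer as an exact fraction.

Total count: 2 + 13 + 5 + 5 + 6 + 5 + 4 + 6 + 2 + 13 = 61.
Total exposure: 1 + 7 + 3 + 2 + 2 + 5 + 2 + 2 + 1 + 6 = 31 months.
Conjugate update: add total count to the shape and total exposure to the rate, giving Gamma(77, 37).
Predictive mean over a 7-month window = T·E[λ|data] = 7·77/37 = 539/37.

539/37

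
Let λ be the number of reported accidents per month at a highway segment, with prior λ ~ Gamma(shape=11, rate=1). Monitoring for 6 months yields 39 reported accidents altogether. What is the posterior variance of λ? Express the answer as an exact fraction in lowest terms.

50/49

Total count 39 over total exposure 6 months.
Conjugate update: add total count to the shape and total exposure to the rate, giving Gamma(50, 7).
Posterior variance = α'/β'² = 50/49.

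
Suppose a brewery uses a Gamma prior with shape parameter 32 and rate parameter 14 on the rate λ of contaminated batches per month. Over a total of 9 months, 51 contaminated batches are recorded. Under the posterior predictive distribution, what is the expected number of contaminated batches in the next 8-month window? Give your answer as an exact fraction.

664/23

Total count 51 over total exposure 9 months.
Gamma(α, β) with Poisson data over total exposure Σt gives posterior Gamma(α+Σx, β+Σt) = Gamma(83, 23).
Predictive mean over an 8-month window = T·E[λ|data] = 8·83/23 = 664/23.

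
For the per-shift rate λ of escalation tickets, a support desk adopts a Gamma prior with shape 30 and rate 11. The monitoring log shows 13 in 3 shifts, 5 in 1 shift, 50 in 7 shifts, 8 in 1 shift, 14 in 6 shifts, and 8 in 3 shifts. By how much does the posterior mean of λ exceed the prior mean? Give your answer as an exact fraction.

14/11

Total count: 13 + 5 + 50 + 8 + 14 + 8 = 98.
Total exposure: 3 + 1 + 7 + 1 + 6 + 3 = 21 shifts.
By Gamma–Poisson conjugacy, the posterior is Gamma(α + Σx, β + Σt) = Gamma(30 + 98, 11 + 21) = Gamma(128, 32).
Posterior mean = 128/32 = 4; prior mean = 30/11 = 30/11. Difference = 4 − 30/11 = 14/11.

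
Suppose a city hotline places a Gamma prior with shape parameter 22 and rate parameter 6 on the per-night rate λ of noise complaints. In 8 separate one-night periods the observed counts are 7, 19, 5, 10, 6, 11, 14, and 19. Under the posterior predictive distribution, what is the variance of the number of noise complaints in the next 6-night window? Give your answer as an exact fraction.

3390/49

Total count: 7 + 19 + 5 + 10 + 6 + 11 + 14 + 19 = 91.
Total exposure: 8 nights.
Gamma(α, β) with Poisson data over total exposure Σt gives posterior Gamma(α+Σx, β+Σt) = Gamma(113, 14).
The posterior predictive for a window of length T is Negative Binomial with variance T·α'·(β'+T)/β'² = 6·113·20/196 = 3390/49.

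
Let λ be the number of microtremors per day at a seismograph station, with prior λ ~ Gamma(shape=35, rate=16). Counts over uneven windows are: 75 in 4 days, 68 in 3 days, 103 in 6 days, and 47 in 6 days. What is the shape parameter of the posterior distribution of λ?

Total count: 75 + 68 + 103 + 47 = 293.
Total exposure: 4 + 3 + 6 + 6 = 19 days.
The Gamma prior is conjugate for the Poisson rate, so λ | data ~ Gamma(35+293, 16+19) = Gamma(328, 35).

328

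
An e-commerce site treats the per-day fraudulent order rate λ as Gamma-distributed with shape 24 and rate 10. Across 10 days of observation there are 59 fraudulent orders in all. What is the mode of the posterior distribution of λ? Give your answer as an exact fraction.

Total count 59 over total exposure 10 days.
Gamma(α, β) with Poisson data over total exposure Σt gives posterior Gamma(α+Σx, β+Σt) = Gamma(83, 20).
Posterior mode = (α'−1)/β' = 82/20 = 41/10.

41/10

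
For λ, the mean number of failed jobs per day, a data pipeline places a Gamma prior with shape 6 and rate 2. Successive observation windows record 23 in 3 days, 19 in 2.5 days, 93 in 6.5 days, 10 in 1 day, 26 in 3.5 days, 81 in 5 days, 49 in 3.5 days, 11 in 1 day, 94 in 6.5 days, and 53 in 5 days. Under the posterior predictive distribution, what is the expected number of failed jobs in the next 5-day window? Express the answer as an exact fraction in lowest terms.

4650/79

Total count: 23 + 19 + 93 + 10 + 26 + 81 + 49 + 11 + 94 + 53 = 459.
Total exposure: 3 + 2.5 + 6.5 + 1 + 3.5 + 5 + 3.5 + 1 + 6.5 + 5 = 37.5 days.
By Gamma–Poisson conjugacy, the posterior is Gamma(α + Σx, β + Σt) = Gamma(6 + 459, 2 + 37.5) = Gamma(465, 79/2).
Predictive mean over a 5-day window = T·E[λ|data] = 5·465/(79/2) = 4650/79.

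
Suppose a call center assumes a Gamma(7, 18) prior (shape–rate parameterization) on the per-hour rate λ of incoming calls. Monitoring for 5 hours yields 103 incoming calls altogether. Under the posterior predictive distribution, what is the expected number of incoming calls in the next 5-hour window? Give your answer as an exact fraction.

550/23

Total count 103 over total exposure 5 hours.
The Gamma prior is conjugate for the Poisson rate, so λ | data ~ Gamma(7+103, 18+5) = Gamma(110, 23).
Predictive mean over a 5-hour window = T·E[λ|data] = 5·110/23 = 550/23.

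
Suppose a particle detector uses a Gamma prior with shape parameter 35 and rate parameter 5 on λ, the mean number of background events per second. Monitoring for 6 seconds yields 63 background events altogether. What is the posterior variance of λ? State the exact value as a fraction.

98/121

Total count 63 over total exposure 6 seconds.
By Gamma–Poisson conjugacy, the posterior is Gamma(α + Σx, β + Σt) = Gamma(35 + 63, 5 + 6) = Gamma(98, 11).
Posterior variance = α'/β'² = 98/121.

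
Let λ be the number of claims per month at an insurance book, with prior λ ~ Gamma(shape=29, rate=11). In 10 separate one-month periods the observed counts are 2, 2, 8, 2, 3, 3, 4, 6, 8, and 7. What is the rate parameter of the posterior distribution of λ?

Total count: 2 + 2 + 8 + 2 + 3 + 3 + 4 + 6 + 8 + 7 = 45.
Total exposure: 10 months.
Gamma(α, β) with Poisson data over total exposure Σt gives posterior Gamma(α+Σx, β+Σt) = Gamma(74, 21).

21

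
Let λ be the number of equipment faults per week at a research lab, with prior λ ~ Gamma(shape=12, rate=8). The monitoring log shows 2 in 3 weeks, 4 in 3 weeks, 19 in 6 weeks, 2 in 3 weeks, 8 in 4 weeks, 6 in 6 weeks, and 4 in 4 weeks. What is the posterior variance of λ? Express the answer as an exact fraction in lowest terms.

Total count: 2 + 4 + 19 + 2 + 8 + 6 + 4 = 45.
Total exposure: 3 + 3 + 6 + 3 + 4 + 6 + 4 = 29 weeks.
Gamma(α, β) with Poisson data over total exposure Σt gives posterior Gamma(α+Σx, β+Σt) = Gamma(57, 37).
Posterior variance = α'/β'² = 57/1369.

57/1369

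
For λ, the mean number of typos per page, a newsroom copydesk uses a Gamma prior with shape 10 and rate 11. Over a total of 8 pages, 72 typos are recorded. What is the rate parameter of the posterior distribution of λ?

19

Total count 72 over total exposure 8 pages.
Posterior: α' = 10 + 72 = 82, β' = 11 + 8 = 19.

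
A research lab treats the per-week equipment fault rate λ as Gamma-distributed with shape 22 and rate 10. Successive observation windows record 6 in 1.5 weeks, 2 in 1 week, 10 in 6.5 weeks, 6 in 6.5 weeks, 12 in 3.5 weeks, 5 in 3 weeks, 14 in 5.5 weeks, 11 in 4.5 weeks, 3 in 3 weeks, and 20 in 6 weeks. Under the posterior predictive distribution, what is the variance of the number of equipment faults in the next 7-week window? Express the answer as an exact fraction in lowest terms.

Total count: 6 + 2 + 10 + 6 + 12 + 5 + 14 + 11 + 3 + 20 = 89.
Total exposure: 1.5 + 1 + 6.5 + 6.5 + 3.5 + 3 + 5.5 + 4.5 + 3 + 6 = 41 weeks.
Posterior: α' = 22 + 89 = 111, β' = 10 + 41 = 51.
The posterior predictive for a window of length T is Negative Binomial with variance T·α'·(β'+T)/β'² = 7·111·58/2601 = 15022/867.

15022/867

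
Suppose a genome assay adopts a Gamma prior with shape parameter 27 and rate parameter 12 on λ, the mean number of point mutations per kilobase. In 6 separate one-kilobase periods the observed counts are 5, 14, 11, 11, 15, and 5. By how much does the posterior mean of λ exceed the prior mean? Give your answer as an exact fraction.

95/36

Total count: 5 + 14 + 11 + 11 + 15 + 5 = 61.
Total exposure: 6 kilobases.
By Gamma–Poisson conjugacy, the posterior is Gamma(α + Σx, β + Σt) = Gamma(27 + 61, 12 + 6) = Gamma(88, 18).
Posterior mean = 88/18 = 44/9; prior mean = 27/12 = 9/4. Difference = 44/9 − 9/4 = 95/36.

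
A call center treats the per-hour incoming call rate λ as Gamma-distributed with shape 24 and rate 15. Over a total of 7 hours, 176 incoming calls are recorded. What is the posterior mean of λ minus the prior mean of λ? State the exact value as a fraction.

Total count 176 over total exposure 7 hours.
By Gamma–Poisson conjugacy, the posterior is Gamma(α + Σx, β + Σt) = Gamma(24 + 176, 15 + 7) = Gamma(200, 22).
Posterior mean = 200/22 = 100/11; prior mean = 24/15 = 8/5. Difference = 100/11 − 8/5 = 412/55.

412/55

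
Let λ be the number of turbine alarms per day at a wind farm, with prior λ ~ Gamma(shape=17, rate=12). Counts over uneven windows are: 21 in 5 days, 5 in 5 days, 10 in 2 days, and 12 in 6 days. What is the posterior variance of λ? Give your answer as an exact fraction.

13/180

Total count: 21 + 5 + 10 + 12 = 48.
Total exposure: 5 + 5 + 2 + 6 = 18 days.
Gamma(α, β) with Poisson data over total exposure Σt gives posterior Gamma(α+Σx, β+Σt) = Gamma(65, 30).
Posterior variance = α'/β'² = 65/900 = 13/180.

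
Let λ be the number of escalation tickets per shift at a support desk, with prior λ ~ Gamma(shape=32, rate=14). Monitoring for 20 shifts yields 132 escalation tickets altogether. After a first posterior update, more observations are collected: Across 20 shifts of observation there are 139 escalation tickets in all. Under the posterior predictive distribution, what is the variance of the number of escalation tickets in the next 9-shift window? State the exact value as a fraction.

Total count 132 over total exposure 20 shifts.
After the first batch: Gamma(32 + 132, 14 + 20) = Gamma(164, 34).
Total count 139 over total exposure 20 shifts.
After the second batch: Gamma(164 + 139, 34 + 20) = Gamma(303, 54).
The posterior predictive for a window of length T is Negative Binomial with variance T·α'·(β'+T)/β'² = 9·303·63/2916 = 707/12.

707/12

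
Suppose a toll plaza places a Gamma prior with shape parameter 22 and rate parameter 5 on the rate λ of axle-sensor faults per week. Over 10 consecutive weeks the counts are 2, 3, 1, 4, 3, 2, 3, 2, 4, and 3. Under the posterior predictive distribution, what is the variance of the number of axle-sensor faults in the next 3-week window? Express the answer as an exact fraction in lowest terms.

294/25

Total count: 2 + 3 + 1 + 4 + 3 + 2 + 3 + 2 + 4 + 3 = 27.
Total exposure: 10 weeks.
By Gamma–Poisson conjugacy, the posterior is Gamma(α + Σx, β + Σt) = Gamma(22 + 27, 5 + 10) = Gamma(49, 15).
The posterior predictive for a window of length T is Negative Binomial with variance T·α'·(β'+T)/β'² = 3·49·18/225 = 294/25.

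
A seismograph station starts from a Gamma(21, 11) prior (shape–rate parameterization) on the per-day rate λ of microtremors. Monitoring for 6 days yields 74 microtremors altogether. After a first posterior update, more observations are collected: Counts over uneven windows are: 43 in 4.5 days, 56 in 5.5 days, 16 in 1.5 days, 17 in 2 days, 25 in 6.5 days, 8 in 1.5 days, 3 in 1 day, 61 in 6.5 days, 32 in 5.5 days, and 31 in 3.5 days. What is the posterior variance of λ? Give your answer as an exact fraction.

387/3025

Total count 74 over total exposure 6 days.
After the first batch: Gamma(21 + 74, 11 + 6) = Gamma(95, 17).
Total count: 43 + 56 + 16 + 17 + 25 + 8 + 3 + 61 + 32 + 31 = 292.
Total exposure: 4.5 + 5.5 + 1.5 + 2 + 6.5 + 1.5 + 1 + 6.5 + 5.5 + 3.5 = 38 days.
After the second batch: Gamma(95 + 292, 17 + 38) = Gamma(387, 55).
Posterior variance = α'/β'² = 387/3025.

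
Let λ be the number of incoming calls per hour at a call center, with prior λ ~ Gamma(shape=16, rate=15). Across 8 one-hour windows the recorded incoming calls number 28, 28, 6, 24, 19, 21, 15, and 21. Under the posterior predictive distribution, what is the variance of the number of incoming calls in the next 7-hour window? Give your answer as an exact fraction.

37380/529

Total count: 28 + 28 + 6 + 24 + 19 + 21 + 15 + 21 = 162.
Total exposure: 8 hours.
By Gamma–Poisson conjugacy, the posterior is Gamma(α + Σx, β + Σt) = Gamma(16 + 162, 15 + 8) = Gamma(178, 23).
The posterior predictive for a window of length T is Negative Binomial with variance T·α'·(β'+T)/β'² = 7·178·30/529 = 37380/529.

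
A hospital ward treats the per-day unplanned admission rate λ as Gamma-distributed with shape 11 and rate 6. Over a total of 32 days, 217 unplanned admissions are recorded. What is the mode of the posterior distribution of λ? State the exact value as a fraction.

227/38

Total count 217 over total exposure 32 days.
Posterior: α' = 11 + 217 = 228, β' = 6 + 32 = 38.
Posterior mode = (α'−1)/β' = 227/38.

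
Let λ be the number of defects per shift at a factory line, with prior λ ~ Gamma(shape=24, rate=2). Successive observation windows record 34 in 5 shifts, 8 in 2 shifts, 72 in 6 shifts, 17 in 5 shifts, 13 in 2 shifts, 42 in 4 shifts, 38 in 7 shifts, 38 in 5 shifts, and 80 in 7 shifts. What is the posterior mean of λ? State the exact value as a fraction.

122/15

Total count: 34 + 8 + 72 + 17 + 13 + 42 + 38 + 38 + 80 = 342.
Total exposure: 5 + 2 + 6 + 5 + 2 + 4 + 7 + 5 + 7 = 43 shifts.
Gamma(α, β) with Poisson data over total exposure Σt gives posterior Gamma(α+Σx, β+Σt) = Gamma(366, 45).
Posterior mean = α'/β' = 366/45 = 122/15.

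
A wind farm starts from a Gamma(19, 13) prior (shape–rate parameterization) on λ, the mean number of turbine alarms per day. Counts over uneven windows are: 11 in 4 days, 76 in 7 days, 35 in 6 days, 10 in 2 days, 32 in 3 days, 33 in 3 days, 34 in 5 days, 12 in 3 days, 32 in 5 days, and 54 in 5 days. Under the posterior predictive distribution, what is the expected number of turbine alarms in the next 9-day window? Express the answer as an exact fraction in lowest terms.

783/14

Total count: 11 + 76 + 35 + 10 + 32 + 33 + 34 + 12 + 32 + 54 = 329.
Total exposure: 4 + 7 + 6 + 2 + 3 + 3 + 5 + 3 + 5 + 5 = 43 days.
Posterior: α' = 19 + 329 = 348, β' = 13 + 43 = 56.
Predictive mean over a 9-day window = T·E[λ|data] = 9·348/56 = 783/14.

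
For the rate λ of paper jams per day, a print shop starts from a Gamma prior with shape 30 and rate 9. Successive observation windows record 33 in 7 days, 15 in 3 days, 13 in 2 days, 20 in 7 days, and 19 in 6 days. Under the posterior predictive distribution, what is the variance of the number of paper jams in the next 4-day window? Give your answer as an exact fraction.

Total count: 33 + 15 + 13 + 20 + 19 = 100.
Total exposure: 7 + 3 + 2 + 7 + 6 = 25 days.
The Gamma prior is conjugate for the Poisson rate, so λ | data ~ Gamma(30+100, 9+25) = Gamma(130, 34).
The posterior predictive for a window of length T is Negative Binomial with variance T·α'·(β'+T)/β'² = 4·130·38/1156 = 4940/289.

4940/289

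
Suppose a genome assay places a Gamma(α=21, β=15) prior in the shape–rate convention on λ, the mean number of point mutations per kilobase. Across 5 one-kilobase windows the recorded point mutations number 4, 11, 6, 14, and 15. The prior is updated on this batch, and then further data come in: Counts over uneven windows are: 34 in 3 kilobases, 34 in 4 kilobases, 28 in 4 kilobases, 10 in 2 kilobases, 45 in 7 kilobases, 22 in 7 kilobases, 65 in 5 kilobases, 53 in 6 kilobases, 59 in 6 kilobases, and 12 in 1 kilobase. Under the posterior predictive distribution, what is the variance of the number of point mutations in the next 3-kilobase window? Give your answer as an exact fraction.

Total count: 4 + 11 + 6 + 14 + 15 = 50.
Total exposure: 5 kilobases.
After the first batch: Gamma(21 + 50, 15 + 5) = Gamma(71, 20).
Total count: 34 + 34 + 28 + 10 + 45 + 22 + 65 + 53 + 59 + 12 = 362.
Total exposure: 3 + 4 + 4 + 2 + 7 + 7 + 5 + 6 + 6 + 1 = 45 kilobases.
After the second batch: Gamma(71 + 362, 20 + 45) = Gamma(433, 65).
The posterior predictive for a window of length T is Negative Binomial with variance T·α'·(β'+T)/β'² = 3·433·68/4225 = 88332/4225.

88332/4225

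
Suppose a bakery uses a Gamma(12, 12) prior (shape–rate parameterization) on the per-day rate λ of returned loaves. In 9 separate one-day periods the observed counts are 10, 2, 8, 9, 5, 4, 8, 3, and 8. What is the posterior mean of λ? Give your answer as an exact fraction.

23/7

Total count: 10 + 2 + 8 + 9 + 5 + 4 + 8 + 3 + 8 = 57.
Total exposure: 9 days.
Gamma(α, β) with Poisson data over total exposure Σt gives posterior Gamma(α+Σx, β+Σt) = Gamma(69, 21).
Posterior mean = α'/β' = 69/21 = 23/7.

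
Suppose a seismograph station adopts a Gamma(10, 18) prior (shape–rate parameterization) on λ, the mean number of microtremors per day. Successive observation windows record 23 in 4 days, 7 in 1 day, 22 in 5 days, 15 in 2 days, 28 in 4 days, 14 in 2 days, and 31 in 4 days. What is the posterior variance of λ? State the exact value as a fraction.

Total count: 23 + 7 + 22 + 15 + 28 + 14 + 31 = 140.
Total exposure: 4 + 1 + 5 + 2 + 4 + 2 + 4 = 22 days.
Conjugate update: add total count to the shape and total exposure to the rate, giving Gamma(150, 40).
Posterior variance = α'/β'² = 150/1600 = 3/32.

3/32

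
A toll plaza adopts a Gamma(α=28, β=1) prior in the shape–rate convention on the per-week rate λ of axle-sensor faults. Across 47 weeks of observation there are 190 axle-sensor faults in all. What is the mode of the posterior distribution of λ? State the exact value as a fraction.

Total count 190 over total exposure 47 weeks.
The Gamma prior is conjugate for the Poisson rate, so λ | data ~ Gamma(28+190, 1+47) = Gamma(218, 48).
Posterior mode = (α'−1)/β' = 217/48.

217/48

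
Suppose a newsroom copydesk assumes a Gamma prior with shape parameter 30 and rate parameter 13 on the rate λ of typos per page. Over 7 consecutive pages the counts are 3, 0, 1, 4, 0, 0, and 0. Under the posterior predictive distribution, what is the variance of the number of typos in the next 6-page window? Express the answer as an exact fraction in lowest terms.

741/50

Total count: 3 + 0 + 1 + 4 + 0 + 0 + 0 = 8.
Total exposure: 7 pages.
Posterior: α' = 30 + 8 = 38, β' = 13 + 7 = 20.
The posterior predictive for a window of length T is Negative Binomial with variance T·α'·(β'+T)/β'² = 6·38·26/400 = 741/50.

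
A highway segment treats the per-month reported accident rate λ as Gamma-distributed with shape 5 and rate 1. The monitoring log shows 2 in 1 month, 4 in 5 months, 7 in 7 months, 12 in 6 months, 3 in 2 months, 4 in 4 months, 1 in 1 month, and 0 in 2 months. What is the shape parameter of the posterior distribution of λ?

38

Total count: 2 + 4 + 7 + 12 + 3 + 4 + 1 + 0 = 33.
Total exposure: 1 + 5 + 7 + 6 + 2 + 4 + 1 + 2 = 28 months.
Posterior: α' = 5 + 33 = 38, β' = 1 + 28 = 29.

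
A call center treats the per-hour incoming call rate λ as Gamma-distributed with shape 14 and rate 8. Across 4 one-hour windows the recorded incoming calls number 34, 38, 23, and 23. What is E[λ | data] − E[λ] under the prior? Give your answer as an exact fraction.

37/4

Total count: 34 + 38 + 23 + 23 = 118.
Total exposure: 4 hours.
Gamma(α, β) with Poisson data over total exposure Σt gives posterior Gamma(α+Σx, β+Σt) = Gamma(132, 12).
Posterior mean = 132/12 = 11; prior mean = 14/8 = 7/4. Difference = 11 − 7/4 = 37/4.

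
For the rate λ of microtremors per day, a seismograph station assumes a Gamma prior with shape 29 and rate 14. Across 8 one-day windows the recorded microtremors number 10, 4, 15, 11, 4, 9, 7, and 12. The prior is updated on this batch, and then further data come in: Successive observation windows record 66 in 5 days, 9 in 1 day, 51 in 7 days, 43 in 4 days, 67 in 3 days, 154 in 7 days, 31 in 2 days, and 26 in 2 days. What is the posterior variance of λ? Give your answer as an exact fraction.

548/2809

Total count: 10 + 4 + 15 + 11 + 4 + 9 + 7 + 12 = 72.
Total exposure: 8 days.
After the first batch: Gamma(29 + 72, 14 + 8) = Gamma(101, 22).
Total count: 66 + 9 + 51 + 43 + 67 + 154 + 31 + 26 = 447.
Total exposure: 5 + 1 + 7 + 4 + 3 + 7 + 2 + 2 = 31 days.
After the second batch: Gamma(101 + 447, 22 + 31) = Gamma(548, 53).
Posterior variance = α'/β'² = 548/2809.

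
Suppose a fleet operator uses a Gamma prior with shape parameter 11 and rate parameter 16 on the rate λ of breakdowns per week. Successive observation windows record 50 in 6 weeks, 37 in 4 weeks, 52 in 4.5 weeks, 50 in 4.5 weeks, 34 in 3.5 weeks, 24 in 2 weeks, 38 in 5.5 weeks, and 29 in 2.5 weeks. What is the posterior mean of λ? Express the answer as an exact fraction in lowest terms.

Total count: 50 + 37 + 52 + 50 + 34 + 24 + 38 + 29 = 314.
Total exposure: 6 + 4 + 4.5 + 4.5 + 3.5 + 2 + 5.5 + 2.5 = 32.5 weeks.
By Gamma–Poisson conjugacy, the posterior is Gamma(α + Σx, β + Σt) = Gamma(11 + 314, 16 + 32.5) = Gamma(325, 97/2).
Posterior mean = α'/β' = 325/(97/2) = 650/97.

650/97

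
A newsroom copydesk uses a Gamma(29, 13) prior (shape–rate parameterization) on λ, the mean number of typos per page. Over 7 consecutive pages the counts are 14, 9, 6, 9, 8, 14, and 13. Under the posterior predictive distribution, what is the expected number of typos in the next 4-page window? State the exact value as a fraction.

102/5

Total count: 14 + 9 + 6 + 9 + 8 + 14 + 13 = 73.
Total exposure: 7 pages.
By Gamma–Poisson conjugacy, the posterior is Gamma(α + Σx, β + Σt) = Gamma(29 + 73, 13 + 7) = Gamma(102, 20).
Predictive mean over a 4-page window = T·E[λ|data] = 4·102/20 = 102/5.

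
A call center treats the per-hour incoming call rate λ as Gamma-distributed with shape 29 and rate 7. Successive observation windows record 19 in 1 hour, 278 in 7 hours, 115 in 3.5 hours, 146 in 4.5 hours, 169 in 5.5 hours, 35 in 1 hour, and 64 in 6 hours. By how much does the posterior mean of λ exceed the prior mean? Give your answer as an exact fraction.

9911/497

Total count: 19 + 278 + 115 + 146 + 169 + 35 + 64 = 826.
Total exposure: 1 + 7 + 3.5 + 4.5 + 5.5 + 1 + 6 = 28.5 hours.
By Gamma–Poisson conjugacy, the posterior is Gamma(α + Σx, β + Σt) = Gamma(29 + 826, 7 + 28.5) = Gamma(855, 71/2).
Posterior mean = 855/(71/2) = 1710/71; prior mean = 29/7 = 29/7. Difference = 1710/71 − 29/7 = 9911/497.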